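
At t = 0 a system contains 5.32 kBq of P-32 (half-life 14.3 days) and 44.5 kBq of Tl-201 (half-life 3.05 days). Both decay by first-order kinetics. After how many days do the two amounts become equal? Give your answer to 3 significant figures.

11.9 days

Set 5.32·(1/2)^(t/14.3) = 44.5·(1/2)^(t/3.05).
Taking log₂: log₂(5.32/44.5) = t·(1/14.3 − 1/3.05).
log₂(0.11955) = -3.0643; 1/14.3 − 1/3.05 = -0.25794.
t = -3.0643 / -0.25794 ≈ 11.88 days.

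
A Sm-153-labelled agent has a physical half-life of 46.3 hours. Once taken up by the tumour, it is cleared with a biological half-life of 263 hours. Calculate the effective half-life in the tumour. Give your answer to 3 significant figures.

1/t_eff = 1/t_phys + 1/t_biol = 1/46.3 + 1/263 = 0.025401 per hour.
t_eff = 46.3 × 263 / (46.3 + 263) ≈ 39.369 hours.

39.4 hours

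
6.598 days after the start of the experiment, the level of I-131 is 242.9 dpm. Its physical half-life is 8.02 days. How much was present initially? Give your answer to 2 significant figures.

Number of half-lives elapsed: n = 6.598/8.02 ≈ 0.82269.
A₀ = A × 2^n = 242.9 × 2^0.82269 = 242.9 × 1.7687 ≈ 429.62 dpm.

430 dpm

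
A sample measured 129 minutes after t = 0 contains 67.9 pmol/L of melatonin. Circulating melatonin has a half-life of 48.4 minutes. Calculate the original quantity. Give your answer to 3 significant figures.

431 pmol/L

Number of half-lives elapsed: n = 129/48.4 ≈ 2.6653.
A₀ = A × 2^n = 67.9 × 2^2.6653 = 67.9 × 6.3435 ≈ 430.73 pmol/L.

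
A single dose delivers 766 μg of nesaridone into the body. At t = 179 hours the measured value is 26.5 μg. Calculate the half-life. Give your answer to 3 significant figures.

36.9 hours

A/A₀ = 26.5/766 ≈ 0.034595.
n = log₂(28.906) ≈ 4.8533 half-lives elapsed in 179 hours.
t½ = 179/4.8533 ≈ 36.882 hours.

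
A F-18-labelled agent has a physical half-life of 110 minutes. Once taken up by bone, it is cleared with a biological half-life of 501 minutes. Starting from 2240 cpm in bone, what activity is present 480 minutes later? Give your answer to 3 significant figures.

56.0 cpm

1/t_eff = 1/t_phys + 1/t_biol = 1/110 + 1/501 = 0.011087 per minute.
t_eff = 110 × 501 / (110 + 501) ≈ 90.196 minutes.
Remaining = 2240 × (1/2)^(480/90.196) = 2240 × (1/2)^5.3217 ≈ 56.008 cpm.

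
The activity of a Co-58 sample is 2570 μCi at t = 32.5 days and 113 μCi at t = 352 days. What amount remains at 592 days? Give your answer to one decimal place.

Over Δt = 352 − 32.5 = 319.5 days, the level fell by a factor of 2570/113 ≈ 22.743.
n = log₂(22.743) ≈ 4.5074 half-lives, so t½ = 319.5/4.5074 ≈ 70.884 days.
From t = 352 to t = 592: 113 × (1/2)^((592−352)/70.884) ≈ 10.81 μCi.

10.8 μCi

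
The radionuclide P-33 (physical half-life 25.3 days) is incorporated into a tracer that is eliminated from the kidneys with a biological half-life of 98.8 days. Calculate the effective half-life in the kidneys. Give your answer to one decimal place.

20.1 days

1/t_eff = 1/t_phys + 1/t_biol = 1/25.3 + 1/98.8 = 0.049647 per day.
t_eff = 25.3 × 98.8 / (25.3 + 98.8) ≈ 20.142 days.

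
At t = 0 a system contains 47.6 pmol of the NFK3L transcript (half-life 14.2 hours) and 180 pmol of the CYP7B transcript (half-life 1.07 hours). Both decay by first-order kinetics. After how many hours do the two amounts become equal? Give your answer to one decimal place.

2.2 hours

Set 47.6·(1/2)^(t/14.2) = 180·(1/2)^(t/1.07).
Taking log₂: log₂(47.6/180) = t·(1/14.2 − 1/1.07).
log₂(0.26444) = -1.919; 1/14.2 − 1/1.07 = -0.86416.
t = -1.919 / -0.86416 ≈ 2.2206 hours.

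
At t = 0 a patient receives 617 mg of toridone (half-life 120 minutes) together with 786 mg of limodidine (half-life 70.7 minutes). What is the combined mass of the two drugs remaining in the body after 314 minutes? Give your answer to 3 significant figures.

137 mg

toridone: 617 × (1/2)^(314/120) = 617 × (1/2)^2.6167 ≈ 100.6 mg.
limodidine: 786 × (1/2)^(314/70.7) = 786 × (1/2)^4.4413 ≈ 36.179 mg.
Total = 100.6 + 36.179 ≈ 136.78 mg.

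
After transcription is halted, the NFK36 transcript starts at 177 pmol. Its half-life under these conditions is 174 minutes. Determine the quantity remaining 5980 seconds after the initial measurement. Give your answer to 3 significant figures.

119 pmol

Convert the elapsed time: 5980 seconds = 99.6667 minutes.
Number of half-lives: n = 99.6667/174 ≈ 0.5728.
Remaining = 177 × (1/2)^0.5728 = 177 × 0.67231 ≈ 119 pmol.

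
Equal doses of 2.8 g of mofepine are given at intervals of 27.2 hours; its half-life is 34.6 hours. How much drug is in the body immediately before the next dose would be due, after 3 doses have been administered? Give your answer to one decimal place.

3.1 g

The 3 doses were given 81.6, 54.4, 27.2 hours ago.
Total = 2.8·(1/2)^(81.6/34.6) + 2.8·(1/2)^(54.4/34.6) + 2.8·(1/2)^(27.2/34.6)
      = 0.54603 + 0.94159 + 1.6237 ≈ 3.1113 g.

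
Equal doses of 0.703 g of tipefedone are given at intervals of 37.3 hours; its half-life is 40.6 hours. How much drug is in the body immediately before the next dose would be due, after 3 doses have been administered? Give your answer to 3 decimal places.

0.673 g

The 3 doses were given 111.9, 74.6, 37.3 hours ago.
Total = 0.703·(1/2)^(111.9/40.6) + 0.703·(1/2)^(74.6/40.6) + 0.703·(1/2)^(37.3/40.6)
      = 0.10406 + 0.19671 + 0.37187 ≈ 0.67264 g.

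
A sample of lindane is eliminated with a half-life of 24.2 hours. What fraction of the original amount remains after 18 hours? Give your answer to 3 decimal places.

0.597

n = 18/24.2 ≈ 0.7438 half-lives.
Fraction remaining = (1/2)^0.7438 ≈ 0.59716.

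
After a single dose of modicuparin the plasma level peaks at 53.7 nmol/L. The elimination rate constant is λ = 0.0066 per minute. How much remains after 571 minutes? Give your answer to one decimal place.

t½ = ln 2 / λ = 0.69315 / 0.0066 ≈ 105.02 minutes.
Number of half-lives: n = 571/105.02 ≈ 5.4369.
Remaining = 53.7 × (1/2)^5.4369 = 53.7 × 0.023084 ≈ 1.2396 nmol/L.

1.2 nmol/L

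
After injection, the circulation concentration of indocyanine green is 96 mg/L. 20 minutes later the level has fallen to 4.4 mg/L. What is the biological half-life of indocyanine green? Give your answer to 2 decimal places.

A/A₀ = 4.4/96 ≈ 0.045833.
n = log₂(21.818) ≈ 4.4475 half-lives elapsed in 20 minutes.
t½ = 20/4.4475 ≈ 4.4969 minutes.

4.50 minutes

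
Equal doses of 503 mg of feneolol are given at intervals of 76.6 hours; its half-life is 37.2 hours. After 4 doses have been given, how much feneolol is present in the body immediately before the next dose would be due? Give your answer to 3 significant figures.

The 4 doses were given 306.4, 229.8, 153.2, 76.6 hours ago.
Total = 503·(1/2)^(306.4/37.2) + 503·(1/2)^(229.8/37.2) + 503·(1/2)^(153.2/37.2) + 503·(1/2)^(76.6/37.2)
      = 1.6677 + 6.9499 + 28.963 + 120.7 ≈ 158.28 mg.

158 mg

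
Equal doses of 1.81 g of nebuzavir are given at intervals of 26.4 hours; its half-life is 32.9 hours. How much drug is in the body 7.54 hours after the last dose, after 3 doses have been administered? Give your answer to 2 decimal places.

2.94 g

The 3 doses were given 60.34, 33.94, 7.54 hours ago.
Total = 1.81·(1/2)^(60.34/32.9) + 1.81·(1/2)^(33.94/32.9) + 1.81·(1/2)^(7.54/32.9)
      = 0.50766 + 0.88539 + 1.5441 ≈ 2.9372 g.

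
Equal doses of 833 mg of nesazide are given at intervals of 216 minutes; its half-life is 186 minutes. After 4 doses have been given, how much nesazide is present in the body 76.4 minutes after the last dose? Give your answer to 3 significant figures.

1090 mg

The 4 doses were given 724.4, 508.4, 292.4, 76.4 minutes ago.
Total = 833·(1/2)^(724.4/186) + 833·(1/2)^(508.4/186) + 833·(1/2)^(292.4/186) + 833·(1/2)^(76.4/186)
      = 56.008 + 125.26 + 280.16 + 626.61 ≈ 1088 mg.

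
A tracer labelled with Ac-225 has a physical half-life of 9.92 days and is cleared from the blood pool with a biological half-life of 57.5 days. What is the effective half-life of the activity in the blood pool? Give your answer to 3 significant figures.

8.46 days

1/t_eff = 1/t_phys + 1/t_biol = 1/9.92 + 1/57.5 = 0.1182 per day.
t_eff = 9.92 × 57.5 / (9.92 + 57.5) ≈ 8.4604 days.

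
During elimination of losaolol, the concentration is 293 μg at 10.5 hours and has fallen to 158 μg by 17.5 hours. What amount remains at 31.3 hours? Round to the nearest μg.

Over Δt = 17.5 − 10.5 = 7 hours, the level fell by a factor of 293/158 ≈ 1.8544.
n = log₂(1.8544) ≈ 0.89098 half-lives, so t½ = 7/0.89098 ≈ 7.8566 hours.
From t = 17.5 to t = 31.3: 158 × (1/2)^((31.3−17.5)/7.8566) ≈ 46.763 μg.

47 μg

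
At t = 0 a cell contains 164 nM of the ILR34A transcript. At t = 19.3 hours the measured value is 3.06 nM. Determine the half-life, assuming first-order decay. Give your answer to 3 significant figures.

A/A₀ = 3.06/164 ≈ 0.018659.
n = log₂(53.595) ≈ 5.744 half-lives elapsed in 19.3 hours.
t½ = 19.3/5.744 ≈ 3.36 hours.

3.36 hours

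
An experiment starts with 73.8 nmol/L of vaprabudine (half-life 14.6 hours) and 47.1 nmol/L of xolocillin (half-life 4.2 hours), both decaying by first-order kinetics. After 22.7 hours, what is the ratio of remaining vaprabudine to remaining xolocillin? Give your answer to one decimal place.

vaprabudine: 73.8 × (1/2)^(22.7/14.6) = 73.8 × (1/2)^1.5548 ≈ 25.12 nmol/L.
xolocillin: 47.1 × (1/2)^(22.7/4.2) = 47.1 × (1/2)^5.4048 ≈ 1.1118 nmol/L.
Ratio ≈ 25.12 / 1.1118 ≈ 22.594.

22.6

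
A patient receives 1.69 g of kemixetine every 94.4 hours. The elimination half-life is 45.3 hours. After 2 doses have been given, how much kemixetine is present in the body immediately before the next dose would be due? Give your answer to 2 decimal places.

The 2 doses were given 188.8, 94.4 hours ago.
Total = 1.69·(1/2)^(188.8/45.3) + 1.69·(1/2)^(94.4/45.3)
      = 0.094029 + 0.39863 ≈ 0.49266 g.

0.49 g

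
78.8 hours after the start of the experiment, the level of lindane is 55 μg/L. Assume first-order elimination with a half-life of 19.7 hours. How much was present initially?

880 μg/L

Number of half-lives elapsed: n = 78.8/19.7 ≈ 4.
A₀ = A × 2^n = 55 × 2^4 = 55 × 16 ≈ 880 μg/L.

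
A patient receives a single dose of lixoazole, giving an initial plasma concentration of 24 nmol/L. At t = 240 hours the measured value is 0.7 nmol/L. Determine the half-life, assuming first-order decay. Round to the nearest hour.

A/A₀ = 0.7/24 ≈ 0.029167.
n = log₂(34.286) ≈ 5.0995 half-lives elapsed in 240 hours.
t½ = 240/5.0995 ≈ 47.063 hours.

47 hours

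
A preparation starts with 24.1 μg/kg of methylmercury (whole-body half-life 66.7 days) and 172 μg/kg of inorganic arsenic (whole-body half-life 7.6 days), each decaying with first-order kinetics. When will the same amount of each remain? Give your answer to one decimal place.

Set 24.1·(1/2)^(t/66.7) = 172·(1/2)^(t/7.6).
Taking log₂: log₂(24.1/172) = t·(1/66.7 − 1/7.6).
log₂(0.14012) = -2.8353; 1/66.7 − 1/7.6 = -0.11659.
t = -2.8353 / -0.11659 ≈ 24.319 days.

24.3 days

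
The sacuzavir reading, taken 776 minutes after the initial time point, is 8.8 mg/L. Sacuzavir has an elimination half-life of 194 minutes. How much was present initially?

140.8 mg/L

Number of half-lives elapsed: n = 776/194 ≈ 4.
A₀ = A × 2^n = 8.8 × 2^4 = 8.8 × 16 ≈ 140.8 mg/L.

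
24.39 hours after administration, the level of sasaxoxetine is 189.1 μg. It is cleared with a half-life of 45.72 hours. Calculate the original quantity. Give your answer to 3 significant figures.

Number of half-lives elapsed: n = 24.39/45.72 ≈ 0.53346.
A₀ = A × 2^n = 189.1 × 2^0.53346 = 189.1 × 1.4474 ≈ 273.7 μg.

274 μg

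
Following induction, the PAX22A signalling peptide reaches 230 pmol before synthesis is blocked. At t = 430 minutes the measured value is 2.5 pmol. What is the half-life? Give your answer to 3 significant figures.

65.9 minutes

A/A₀ = 2.5/230 ≈ 0.01087.
n = log₂(92) ≈ 6.5236 half-lives elapsed in 430 minutes.
t½ = 430/6.5236 ≈ 65.915 minutes.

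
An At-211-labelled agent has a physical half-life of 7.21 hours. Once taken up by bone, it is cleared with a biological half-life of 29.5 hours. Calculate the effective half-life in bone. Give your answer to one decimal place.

1/t_eff = 1/t_phys + 1/t_biol = 1/7.21 + 1/29.5 = 0.17259 per hour.
t_eff = 7.21 × 29.5 / (7.21 + 29.5) ≈ 5.7939 hours.

5.8 hours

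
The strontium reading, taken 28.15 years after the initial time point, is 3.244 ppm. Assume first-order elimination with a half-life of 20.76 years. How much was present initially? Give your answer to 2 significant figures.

8.3 ppm

Number of half-lives elapsed: n = 28.15/20.76 ≈ 1.356.
A₀ = A × 2^n = 3.244 × 2^1.356 = 3.244 × 2.5597 ≈ 8.3037 ppm.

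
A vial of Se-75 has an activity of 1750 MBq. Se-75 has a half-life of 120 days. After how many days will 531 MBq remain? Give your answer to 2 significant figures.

Fraction remaining = 531/1750 ≈ 0.30343.
n = log₂(1750/531) = ln(3.2957)/ln 2 ≈ 1.7206 half-lives.
t = n × t½ = 1.7206 × 120 ≈ 206.47 days.

210 days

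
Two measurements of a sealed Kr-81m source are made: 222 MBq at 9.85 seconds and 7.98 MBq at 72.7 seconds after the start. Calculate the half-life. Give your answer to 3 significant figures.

13.1 seconds

Over Δt = 72.7 − 9.85 = 62.85 seconds, the level fell by a factor of 222/7.98 ≈ 27.82.
n = log₂(27.82) ≈ 4.798 half-lives, so t½ = 62.85/4.798 ≈ 13.099 seconds.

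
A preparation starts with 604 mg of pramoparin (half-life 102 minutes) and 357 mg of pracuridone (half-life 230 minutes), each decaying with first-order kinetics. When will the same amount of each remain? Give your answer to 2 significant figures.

Set 604·(1/2)^(t/102) = 357·(1/2)^(t/230).
Taking log₂: log₂(604/357) = t·(1/102 − 1/230).
log₂(1.6919) = 0.75862; 1/102 − 1/230 = 0.0054561.
t = 0.75862 / 0.0054561 ≈ 139.04 minutes.

140 minutes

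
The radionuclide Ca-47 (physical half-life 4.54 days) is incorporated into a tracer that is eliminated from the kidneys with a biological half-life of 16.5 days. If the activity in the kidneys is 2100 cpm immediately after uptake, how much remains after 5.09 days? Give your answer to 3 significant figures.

780 cpm

1/t_eff = 1/t_phys + 1/t_biol = 1/4.54 + 1/16.5 = 0.28087 per day.
t_eff = 4.54 × 16.5 / (4.54 + 16.5) ≈ 3.5604 days.
Remaining = 2100 × (1/2)^(5.09/3.5604) = 2100 × (1/2)^1.4296 ≈ 779.57 cpm.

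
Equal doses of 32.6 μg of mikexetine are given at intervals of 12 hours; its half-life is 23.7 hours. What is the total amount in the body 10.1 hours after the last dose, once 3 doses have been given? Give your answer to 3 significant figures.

53.4 μg

The 3 doses were given 34.1, 22.1, 10.1 hours ago.
Total = 32.6·(1/2)^(34.1/23.7) + 32.6·(1/2)^(22.1/23.7) + 32.6·(1/2)^(10.1/23.7)
      = 12.025 + 17.081 + 24.262 ≈ 53.368 μg.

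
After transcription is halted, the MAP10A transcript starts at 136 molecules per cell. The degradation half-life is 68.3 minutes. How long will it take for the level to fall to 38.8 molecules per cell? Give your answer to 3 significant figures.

Fraction remaining = 38.8/136 ≈ 0.28529.
n = log₂(136/38.8) = ln(3.5052)/ln 2 ≈ 1.8095 half-lives.
t = n × t½ = 1.8095 × 68.3 ≈ 123.59 minutes.

124 minutes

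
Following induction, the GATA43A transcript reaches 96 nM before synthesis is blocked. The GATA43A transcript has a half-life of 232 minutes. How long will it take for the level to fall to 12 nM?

696 minutes

12/96 = 1/8, so 3 half-lives have elapsed.
t = 3 × 232 = 696 minutes.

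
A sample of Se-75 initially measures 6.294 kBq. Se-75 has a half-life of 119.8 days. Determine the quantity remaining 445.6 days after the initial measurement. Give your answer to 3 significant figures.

0.478 kBq

Number of half-lives: n = 445.6/119.8 ≈ 3.7195.
Remaining = 6.294 × (1/2)^3.7195 = 6.294 × 0.075912 ≈ 0.47779 kBq.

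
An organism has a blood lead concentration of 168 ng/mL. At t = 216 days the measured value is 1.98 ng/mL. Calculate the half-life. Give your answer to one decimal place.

33.7 days

A/A₀ = 1.98/168 ≈ 0.011786.
n = log₂(84.848) ≈ 6.4068 half-lives elapsed in 216 days.
t½ = 216/6.4068 ≈ 33.714 days.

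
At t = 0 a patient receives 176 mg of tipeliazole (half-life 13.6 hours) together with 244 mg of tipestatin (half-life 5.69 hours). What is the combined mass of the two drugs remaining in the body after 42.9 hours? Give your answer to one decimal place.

tipeliazole: 176 × (1/2)^(42.9/13.6) = 176 × (1/2)^3.1544 ≈ 19.767 mg.
tipestatin: 244 × (1/2)^(42.9/5.69) = 244 × (1/2)^7.5395 ≈ 1.3115 mg.
Total = 19.767 + 1.3115 ≈ 21.078 mg.

21.1 mg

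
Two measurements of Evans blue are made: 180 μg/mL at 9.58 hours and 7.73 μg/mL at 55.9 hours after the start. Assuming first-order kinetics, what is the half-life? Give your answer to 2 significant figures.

Over Δt = 55.9 − 9.58 = 46.32 hours, the level fell by a factor of 180/7.73 ≈ 23.286.
n = log₂(23.286) ≈ 4.5414 half-lives, so t½ = 46.32/4.5414 ≈ 10.2 hours.

10 hours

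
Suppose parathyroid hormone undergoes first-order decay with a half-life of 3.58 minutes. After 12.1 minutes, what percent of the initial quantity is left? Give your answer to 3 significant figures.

n = 12.1/3.58 ≈ 3.3799 half-lives.
Fraction remaining = (1/2)^3.3799 ≈ 0.096062, i.e. 9.6062%.

9.61%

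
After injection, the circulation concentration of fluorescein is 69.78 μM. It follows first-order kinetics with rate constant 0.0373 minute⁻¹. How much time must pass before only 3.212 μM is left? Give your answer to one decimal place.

82.5 minutes

t½ = ln 2 / k = 0.69315 / 0.0373 ≈ 18.583 minutes.
Fraction remaining = 3.212/69.78 ≈ 0.04603.
n = log₂(69.78/3.212) = ln(21.725)/ln 2 ≈ 4.4413 half-lives.
t = n × t½ = 4.4413 × 18.583 ≈ 82.532 minutes.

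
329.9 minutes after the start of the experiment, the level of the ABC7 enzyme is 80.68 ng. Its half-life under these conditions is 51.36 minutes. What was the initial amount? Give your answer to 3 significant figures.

6920 ng

Number of half-lives elapsed: n = 329.9/51.36 ≈ 6.4233.
A₀ = A × 2^n = 80.68 × 2^6.4233 = 80.68 × 85.823 ≈ 6924.2 ng.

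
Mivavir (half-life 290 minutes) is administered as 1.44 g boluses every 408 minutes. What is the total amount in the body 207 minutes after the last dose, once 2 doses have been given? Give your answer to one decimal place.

The 2 doses were given 615, 207 minutes ago.
Total = 1.44·(1/2)^(615/290) + 1.44·(1/2)^(207/290)
      = 0.33111 + 0.87799 ≈ 1.2091 g.

1.2 g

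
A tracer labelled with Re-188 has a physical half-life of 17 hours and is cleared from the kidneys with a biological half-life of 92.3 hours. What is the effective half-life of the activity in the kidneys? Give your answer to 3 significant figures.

1/t_eff = 1/t_phys + 1/t_biol = 1/17 + 1/92.3 = 0.069658 per hour.
t_eff = 17 × 92.3 / (17 + 92.3) ≈ 14.356 hours.

14.4 hours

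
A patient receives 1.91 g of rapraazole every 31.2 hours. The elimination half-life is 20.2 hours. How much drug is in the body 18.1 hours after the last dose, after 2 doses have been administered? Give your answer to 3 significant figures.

1.38 g

The 2 doses were given 49.3, 18.1 hours ago.
Total = 1.91·(1/2)^(49.3/20.2) + 1.91·(1/2)^(18.1/20.2)
      = 0.35184 + 1.0264 ≈ 1.3782 g.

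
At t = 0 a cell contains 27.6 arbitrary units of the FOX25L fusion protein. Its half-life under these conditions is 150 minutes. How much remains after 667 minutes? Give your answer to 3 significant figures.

1.27 arbitrary units

Number of half-lives: n = 667/150 ≈ 4.4467.
Remaining = 27.6 × (1/2)^4.4467 = 27.6 × 0.045859 ≈ 1.2657 arbitrary units.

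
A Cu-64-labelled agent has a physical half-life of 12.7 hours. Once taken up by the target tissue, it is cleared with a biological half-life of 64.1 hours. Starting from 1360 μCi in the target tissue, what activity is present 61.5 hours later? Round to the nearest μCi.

1/t_eff = 1/t_phys + 1/t_biol = 1/12.7 + 1/64.1 = 0.094341 per hour.
t_eff = 12.7 × 64.1 / (12.7 + 64.1) ≈ 10.6 hours.
Remaining = 1360 × (1/2)^(61.5/10.6) = 1360 × (1/2)^5.802 ≈ 24.377 μCi.

24 μCi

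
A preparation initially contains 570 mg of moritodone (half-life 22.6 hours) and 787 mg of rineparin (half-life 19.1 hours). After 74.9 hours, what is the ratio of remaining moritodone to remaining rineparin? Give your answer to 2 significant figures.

moritodone: 570 × (1/2)^(74.9/22.6) = 570 × (1/2)^3.3142 ≈ 57.308 mg.
rineparin: 787 × (1/2)^(74.9/19.1) = 787 × (1/2)^3.9215 ≈ 51.939 mg.
Ratio ≈ 57.308 / 51.939 ≈ 1.1034.

1.1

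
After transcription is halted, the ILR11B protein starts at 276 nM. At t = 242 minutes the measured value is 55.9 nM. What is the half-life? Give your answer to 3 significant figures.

A/A₀ = 55.9/276 ≈ 0.20254.
n = log₂(4.9374) ≈ 2.3037 half-lives elapsed in 242 minutes.
t½ = 242/2.3037 ≈ 105.05 minutes.

105 minutes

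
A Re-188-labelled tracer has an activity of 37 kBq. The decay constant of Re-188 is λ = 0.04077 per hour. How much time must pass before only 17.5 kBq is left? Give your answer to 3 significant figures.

t½ = ln 2 / λ = 0.69315 / 0.04077 ≈ 17.001 hours.
Fraction remaining = 17.5/37 ≈ 0.47297.
n = log₂(37/17.5) = ln(2.1143)/ln 2 ≈ 1.0802 half-lives.
t = n × t½ = 1.0802 × 17.001 ≈ 18.364 hours.

18.4 hours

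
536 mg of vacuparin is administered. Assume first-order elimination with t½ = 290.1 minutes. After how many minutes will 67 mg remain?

870.3 minutes

67/536 = 1/8, so 3 half-lives have elapsed.
t = 3 × 290.1 = 870.3 minutes.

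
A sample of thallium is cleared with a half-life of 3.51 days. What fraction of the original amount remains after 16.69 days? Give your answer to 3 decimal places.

0.037

n = 16.69/3.51 ≈ 4.755 half-lives.
Fraction remaining = (1/2)^4.755 ≈ 0.037035.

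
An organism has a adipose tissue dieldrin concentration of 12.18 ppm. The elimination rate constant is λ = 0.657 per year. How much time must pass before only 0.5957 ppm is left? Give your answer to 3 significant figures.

4.59 years

t½ = ln 2 / λ = 0.69315 / 0.657 ≈ 1.055 years.
Fraction remaining = 0.5957/12.18 ≈ 0.048908.
n = log₂(12.18/0.5957) = ln(20.447)/ln 2 ≈ 4.3538 half-lives.
t = n × t½ = 4.3538 × 1.055 ≈ 4.5933 years.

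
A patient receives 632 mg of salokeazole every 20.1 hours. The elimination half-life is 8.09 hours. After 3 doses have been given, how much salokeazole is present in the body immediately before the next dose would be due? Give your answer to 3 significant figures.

The 3 doses were given 60.3, 40.2, 20.1 hours ago.
Total = 632·(1/2)^(60.3/8.09) + 632·(1/2)^(40.2/8.09) + 632·(1/2)^(20.1/8.09)
      = 3.6053 + 20.178 + 112.93 ≈ 136.71 mg.

137 mg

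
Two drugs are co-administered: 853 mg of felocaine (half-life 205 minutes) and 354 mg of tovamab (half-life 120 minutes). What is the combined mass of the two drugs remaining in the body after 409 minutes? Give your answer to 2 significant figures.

250 mg

felocaine: 853 × (1/2)^(409/205) = 853 × (1/2)^1.9951 ≈ 213.97 mg.
tovamab: 354 × (1/2)^(409/120) = 354 × (1/2)^3.4083 ≈ 33.342 mg.
Total = 213.97 + 33.342 ≈ 247.31 mg.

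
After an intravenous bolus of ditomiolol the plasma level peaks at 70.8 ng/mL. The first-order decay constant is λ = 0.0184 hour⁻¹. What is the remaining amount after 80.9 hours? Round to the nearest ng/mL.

t½ = ln 2 / λ = 0.69315 / 0.0184 ≈ 37.671 hours.
Number of half-lives: n = 80.9/37.671 ≈ 2.1475.
Remaining = 70.8 × (1/2)^2.1475 = 70.8 × 0.2257 ≈ 15.979 ng/mL.

16 ng/mL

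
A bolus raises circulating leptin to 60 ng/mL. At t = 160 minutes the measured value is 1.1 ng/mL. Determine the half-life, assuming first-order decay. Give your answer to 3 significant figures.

A/A₀ = 1.1/60 ≈ 0.018333.
n = log₂(54.545) ≈ 5.7694 half-lives elapsed in 160 minutes.
t½ = 160/5.7694 ≈ 27.733 minutes.

27.7 minutes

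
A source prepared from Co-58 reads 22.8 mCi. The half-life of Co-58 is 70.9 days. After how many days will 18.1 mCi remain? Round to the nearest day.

Fraction remaining = 18.1/22.8 ≈ 0.79386.
n = log₂(22.8/18.1) = ln(1.2597)/ln 2 ≈ 0.33304 half-lives.
t = n × t½ = 0.33304 × 70.9 ≈ 23.613 days.

24 days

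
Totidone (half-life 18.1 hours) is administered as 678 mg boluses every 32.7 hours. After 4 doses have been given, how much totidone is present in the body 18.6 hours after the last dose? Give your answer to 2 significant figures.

The 4 doses were given 116.7, 84, 51.3, 18.6 hours ago.
Total = 678·(1/2)^(116.7/18.1) + 678·(1/2)^(84/18.1) + 678·(1/2)^(51.3/18.1) + 678·(1/2)^(18.6/18.1)
      = 7.7685 + 27.176 + 95.068 + 332.57 ≈ 462.58 mg.

460 mg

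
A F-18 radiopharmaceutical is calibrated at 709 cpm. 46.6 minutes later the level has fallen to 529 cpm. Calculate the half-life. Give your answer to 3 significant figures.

A/A₀ = 529/709 ≈ 0.74612.
n = log₂(1.3403) ≈ 0.42252 half-lives elapsed in 46.6 minutes.
t½ = 46.6/0.42252 ≈ 110.29 minutes.

110 minutes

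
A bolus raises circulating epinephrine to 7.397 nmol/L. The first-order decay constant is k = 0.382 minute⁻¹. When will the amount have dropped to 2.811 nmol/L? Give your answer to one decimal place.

2.5 minutes

t½ = ln 2 / k = 0.69315 / 0.382 ≈ 1.8145 minutes.
Fraction remaining = 2.811/7.397 ≈ 0.38002.
n = log₂(7.397/2.811) = ln(2.6314)/ln 2 ≈ 1.3959 half-lives.
t = n × t½ = 1.3959 × 1.8145 ≈ 2.5328 minutes.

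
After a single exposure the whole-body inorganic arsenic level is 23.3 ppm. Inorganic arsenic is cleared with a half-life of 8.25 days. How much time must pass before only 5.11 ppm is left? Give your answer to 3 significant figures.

18.1 days

Fraction remaining = 5.11/23.3 ≈ 0.21931.
n = log₂(23.3/5.11) = ln(4.5597)/ln 2 ≈ 2.1889 half-lives.
t = n × t½ = 2.1889 × 8.25 ≈ 18.059 days.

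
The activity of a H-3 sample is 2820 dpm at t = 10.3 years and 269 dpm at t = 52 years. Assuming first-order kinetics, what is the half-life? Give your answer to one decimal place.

12.3 years

Over Δt = 52 − 10.3 = 41.7 years, the level fell by a factor of 2820/269 ≈ 10.483.
n = log₂(10.483) ≈ 3.39 half-lives, so t½ = 41.7/3.39 ≈ 12.301 years.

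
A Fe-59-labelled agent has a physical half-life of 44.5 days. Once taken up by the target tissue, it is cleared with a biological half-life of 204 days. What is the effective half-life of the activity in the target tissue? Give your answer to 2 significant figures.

37 days

1/t_eff = 1/t_phys + 1/t_biol = 1/44.5 + 1/204 = 0.027374 per day.
t_eff = 44.5 × 204 / (44.5 + 204) ≈ 36.531 days.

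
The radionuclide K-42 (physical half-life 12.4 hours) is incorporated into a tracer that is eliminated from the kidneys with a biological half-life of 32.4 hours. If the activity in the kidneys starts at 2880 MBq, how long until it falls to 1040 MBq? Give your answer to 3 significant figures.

13.2 hours

1/t_eff = 1/t_phys + 1/t_biol = 1/12.4 + 1/32.4 = 0.11151 per hour.
t_eff = 12.4 × 32.4 / (12.4 + 32.4) ≈ 8.9679 hours.
n = log₂(2880/1040) ≈ 1.4695; t = 1.4695 × 8.9679 ≈ 13.178 hours.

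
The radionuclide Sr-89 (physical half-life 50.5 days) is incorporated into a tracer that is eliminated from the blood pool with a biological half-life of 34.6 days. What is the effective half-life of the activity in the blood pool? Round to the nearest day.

1/t_eff = 1/t_phys + 1/t_biol = 1/50.5 + 1/34.6 = 0.048704 per day.
t_eff = 50.5 × 34.6 / (50.5 + 34.6) ≈ 20.532 days.

21 days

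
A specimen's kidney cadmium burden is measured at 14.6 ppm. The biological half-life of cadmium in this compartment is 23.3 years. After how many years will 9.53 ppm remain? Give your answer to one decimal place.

14.3 years

Fraction remaining = 9.53/14.6 ≈ 0.65274.
n = log₂(14.6/9.53) = ln(1.532)/ln 2 ≈ 0.61542 half-lives.
t = n × t½ = 0.61542 × 23.3 ≈ 14.339 years.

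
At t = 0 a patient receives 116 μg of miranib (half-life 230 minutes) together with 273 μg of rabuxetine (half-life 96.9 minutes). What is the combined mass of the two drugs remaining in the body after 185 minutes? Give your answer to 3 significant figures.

miranib: 116 × (1/2)^(185/230) = 116 × (1/2)^0.80435 ≈ 66.424 μg.
rabuxetine: 273 × (1/2)^(185/96.9) = 273 × (1/2)^1.9092 ≈ 72.684 μg.
Total = 66.424 + 72.684 ≈ 139.11 μg.

139 μg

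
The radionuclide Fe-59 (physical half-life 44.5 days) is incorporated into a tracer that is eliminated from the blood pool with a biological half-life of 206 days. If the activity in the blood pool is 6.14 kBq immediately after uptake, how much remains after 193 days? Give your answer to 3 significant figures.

1/t_eff = 1/t_phys + 1/t_biol = 1/44.5 + 1/206 = 0.027326 per day.
t_eff = 44.5 × 206 / (44.5 + 206) ≈ 36.595 days.
Remaining = 6.14 × (1/2)^(193/36.595) = 6.14 × (1/2)^5.274 ≈ 0.15869 kBq.

0.159 kBq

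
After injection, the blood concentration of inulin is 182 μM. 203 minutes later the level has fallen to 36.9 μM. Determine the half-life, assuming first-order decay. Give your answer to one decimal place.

88.2 minutes

A/A₀ = 36.9/182 ≈ 0.20275.
n = log₂(4.9322) ≈ 2.3022 half-lives elapsed in 203 minutes.
t½ = 203/2.3022 ≈ 88.175 minutes.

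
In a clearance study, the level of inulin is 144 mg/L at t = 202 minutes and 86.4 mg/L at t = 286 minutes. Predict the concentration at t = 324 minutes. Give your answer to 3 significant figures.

Over Δt = 286 − 202 = 84 minutes, the level fell by a factor of 144/86.4 ≈ 1.6667.
n = log₂(1.6667) ≈ 0.73697 half-lives, so t½ = 84/0.73697 ≈ 113.98 minutes.
From t = 286 to t = 324: 86.4 × (1/2)^((324−286)/113.98) ≈ 68.573 mg/L.

68.6 mg/L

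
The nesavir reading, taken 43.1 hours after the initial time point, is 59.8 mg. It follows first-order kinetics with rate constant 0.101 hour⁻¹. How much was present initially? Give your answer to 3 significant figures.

t½ = ln 2 / λ = 0.69315 / 0.101 ≈ 6.8628 hours.
Number of half-lives elapsed: n = 43.1/6.8628 ≈ 6.2802.
A₀ = A × 2^n = 59.8 × 2^6.2802 = 59.8 × 77.719 ≈ 4647.6 mg.

4650 mg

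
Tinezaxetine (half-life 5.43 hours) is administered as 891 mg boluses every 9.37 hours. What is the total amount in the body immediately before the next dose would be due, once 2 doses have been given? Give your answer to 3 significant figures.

The 2 doses were given 18.74, 9.37 hours ago.
Total = 891·(1/2)^(18.74/5.43) + 891·(1/2)^(9.37/5.43)
      = 81.464 + 269.41 ≈ 350.88 mg.

351 mg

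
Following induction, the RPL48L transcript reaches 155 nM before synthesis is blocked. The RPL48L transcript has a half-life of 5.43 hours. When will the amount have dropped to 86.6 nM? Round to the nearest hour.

Fraction remaining = 86.6/155 ≈ 0.55871.
n = log₂(155/86.6) = ln(1.7898)/ln 2 ≈ 0.83983 half-lives.
t = n × t½ = 0.83983 × 5.43 ≈ 4.5603 hours.

5 hours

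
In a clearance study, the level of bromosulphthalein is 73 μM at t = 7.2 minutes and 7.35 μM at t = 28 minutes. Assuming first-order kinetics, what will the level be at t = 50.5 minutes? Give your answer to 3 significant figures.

0.613 μM

Over Δt = 28 − 7.2 = 20.8 minutes, the level fell by a factor of 73/7.35 ≈ 9.932.
n = log₂(9.932) ≈ 3.3121 half-lives, so t½ = 20.8/3.3121 ≈ 6.28 minutes.
From t = 28 to t = 50.5: 7.35 × (1/2)^((50.5−28)/6.28) ≈ 0.61343 μM.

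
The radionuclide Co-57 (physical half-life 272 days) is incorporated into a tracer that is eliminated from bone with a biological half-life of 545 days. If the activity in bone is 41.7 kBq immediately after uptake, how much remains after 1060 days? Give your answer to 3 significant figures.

1/t_eff = 1/t_phys + 1/t_biol = 1/272 + 1/545 = 0.0055113 per day.
t_eff = 272 × 545 / (272 + 545) ≈ 181.44 days.
Remaining = 41.7 × (1/2)^(1060/181.44) = 41.7 × (1/2)^5.842 ≈ 0.72697 kBq.

0.727 kBq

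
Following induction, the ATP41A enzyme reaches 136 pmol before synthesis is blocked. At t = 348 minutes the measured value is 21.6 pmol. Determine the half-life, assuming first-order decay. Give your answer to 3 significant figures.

131 minutes

A/A₀ = 21.6/136 ≈ 0.15882.
n = log₂(6.2963) ≈ 2.6545 half-lives elapsed in 348 minutes.
t½ = 348/2.6545 ≈ 131.1 minutes.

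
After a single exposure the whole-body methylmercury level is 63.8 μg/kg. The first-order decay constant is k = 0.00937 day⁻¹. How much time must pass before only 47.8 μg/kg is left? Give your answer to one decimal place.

t½ = ln 2 / k = 0.69315 / 0.00937 ≈ 73.975 days.
Fraction remaining = 47.8/63.8 ≈ 0.74922.
n = log₂(63.8/47.8) = ln(1.3347)/ln 2 ≈ 0.41655 half-lives.
t = n × t½ = 0.41655 × 73.975 ≈ 30.814 days.

30.8 days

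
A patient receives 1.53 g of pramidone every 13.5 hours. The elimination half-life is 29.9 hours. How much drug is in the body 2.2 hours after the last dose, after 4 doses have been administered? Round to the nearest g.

The 4 doses were given 42.7, 29.2, 15.7, 2.2 hours ago.
Total = 1.53·(1/2)^(42.7/29.9) + 1.53·(1/2)^(29.2/29.9) + 1.53·(1/2)^(15.7/29.9) + 1.53·(1/2)^(2.2/29.9)
      = 0.56858 + 0.77752 + 1.0632 + 1.4539 ≈ 3.8632 g.

4 g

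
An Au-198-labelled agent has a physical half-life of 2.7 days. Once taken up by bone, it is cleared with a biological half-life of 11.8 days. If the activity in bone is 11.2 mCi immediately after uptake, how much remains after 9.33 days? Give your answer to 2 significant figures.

1/t_eff = 1/t_phys + 1/t_biol = 1/2.7 + 1/11.8 = 0.45512 per day.
t_eff = 2.7 × 11.8 / (2.7 + 11.8) ≈ 2.1972 days.
Remaining = 11.2 × (1/2)^(9.33/2.1972) = 11.2 × (1/2)^4.2462 ≈ 0.59017 mCi.

0.59 mCi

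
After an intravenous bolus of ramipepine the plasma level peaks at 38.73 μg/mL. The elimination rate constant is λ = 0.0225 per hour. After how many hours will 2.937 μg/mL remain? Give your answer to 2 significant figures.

110 hours

t½ = ln 2 / λ = 0.69315 / 0.0225 ≈ 30.807 hours.
Fraction remaining = 2.937/38.73 ≈ 0.075833.
n = log₂(38.73/2.937) = ln(13.187)/ln 2 ≈ 3.721 half-lives.
t = n × t½ = 3.721 × 30.807 ≈ 114.63 hours.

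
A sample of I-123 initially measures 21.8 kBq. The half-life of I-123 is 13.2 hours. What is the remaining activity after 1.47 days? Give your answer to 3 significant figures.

Convert the elapsed time: 1.47 days = 35.28 hours.
Number of half-lives: n = 35.28/13.2 ≈ 2.6727.
Remaining = 21.8 × (1/2)^2.6727 = 21.8 × 0.15683 ≈ 3.4189 kBq.

3.42 kBq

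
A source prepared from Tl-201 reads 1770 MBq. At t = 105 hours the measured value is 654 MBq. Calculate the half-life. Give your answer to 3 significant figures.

73.1 hours

A/A₀ = 654/1770 ≈ 0.36949.
n = log₂(2.7064) ≈ 1.4364 half-lives elapsed in 105 hours.
t½ = 105/1.4364 ≈ 73.1 hours.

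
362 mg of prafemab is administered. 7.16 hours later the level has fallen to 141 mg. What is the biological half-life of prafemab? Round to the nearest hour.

5 hours

A/A₀ = 141/362 ≈ 0.3895.
n = log₂(2.5674) ≈ 1.3603 half-lives elapsed in 7.16 hours.
t½ = 7.16/1.3603 ≈ 5.2636 hours.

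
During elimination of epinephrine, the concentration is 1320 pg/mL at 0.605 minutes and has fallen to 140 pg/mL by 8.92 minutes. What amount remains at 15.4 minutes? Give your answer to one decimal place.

24.4 pg/mL

Over Δt = 8.92 − 0.605 = 8.315 minutes, the level fell by a factor of 1320/140 ≈ 9.4286.
n = log₂(9.4286) ≈ 3.237 half-lives, so t½ = 8.315/3.237 ≈ 2.5687 minutes.
From t = 8.92 to t = 15.4: 140 × (1/2)^((15.4−8.92)/2.5687) ≈ 24.363 pg/mL.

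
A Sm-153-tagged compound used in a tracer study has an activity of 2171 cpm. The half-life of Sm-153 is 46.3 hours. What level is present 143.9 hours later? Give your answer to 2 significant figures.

250 cpm

Number of half-lives: n = 143.9/46.3 ≈ 3.108.
Remaining = 2171 × (1/2)^3.108 = 2171 × 0.11598 ≈ 251.8 cpm.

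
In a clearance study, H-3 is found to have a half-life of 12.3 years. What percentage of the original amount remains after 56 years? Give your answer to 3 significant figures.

4.26%

n = 56/12.3 ≈ 4.5528 half-lives.
Fraction remaining = (1/2)^4.5528 ≈ 0.042605, i.e. 4.2605%.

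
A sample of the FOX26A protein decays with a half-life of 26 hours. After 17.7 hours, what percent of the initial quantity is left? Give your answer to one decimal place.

n = 17.7/26 ≈ 0.68077 half-lives.
Fraction remaining = (1/2)^0.68077 ≈ 0.62383, i.e. 62.383%.

62.4%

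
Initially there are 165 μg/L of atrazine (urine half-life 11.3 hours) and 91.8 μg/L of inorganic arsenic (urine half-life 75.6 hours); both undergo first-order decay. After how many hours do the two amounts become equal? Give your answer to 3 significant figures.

Set 165·(1/2)^(t/11.3) = 91.8·(1/2)^(t/75.6).
Taking log₂: log₂(165/91.8) = t·(1/11.3 − 1/75.6).
log₂(1.7974) = 0.8459; 1/11.3 − 1/75.6 = 0.075268.
t = 0.8459 / 0.075268 ≈ 11.238 hours.

11.2 hours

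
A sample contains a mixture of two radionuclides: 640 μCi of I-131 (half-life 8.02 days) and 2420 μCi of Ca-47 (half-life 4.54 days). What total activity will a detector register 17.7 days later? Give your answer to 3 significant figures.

I-131: 640 × (1/2)^(17.7/8.02) = 640 × (1/2)^2.207 ≈ 138.62 μCi.
Ca-47: 2420 × (1/2)^(17.7/4.54) = 2420 × (1/2)^3.8987 ≈ 162.25 μCi.
Total = 138.62 + 162.25 ≈ 300.87 μCi.

301 μCi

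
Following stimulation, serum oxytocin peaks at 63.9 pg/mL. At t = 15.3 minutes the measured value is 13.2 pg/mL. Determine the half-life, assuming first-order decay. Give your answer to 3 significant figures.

A/A₀ = 13.2/63.9 ≈ 0.20657.
n = log₂(4.8409) ≈ 2.2753 half-lives elapsed in 15.3 minutes.
t½ = 15.3/2.2753 ≈ 6.7245 minutes.

6.72 minutes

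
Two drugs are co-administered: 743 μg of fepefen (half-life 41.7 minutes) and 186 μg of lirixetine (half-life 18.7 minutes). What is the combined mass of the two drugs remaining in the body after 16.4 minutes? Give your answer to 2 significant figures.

fepefen: 743 × (1/2)^(16.4/41.7) = 743 × (1/2)^0.39329 ≈ 565.72 μg.
lirixetine: 186 × (1/2)^(16.4/18.7) = 186 × (1/2)^0.87701 ≈ 101.28 μg.
Total = 565.72 + 101.28 ≈ 666.99 μg.

670 μg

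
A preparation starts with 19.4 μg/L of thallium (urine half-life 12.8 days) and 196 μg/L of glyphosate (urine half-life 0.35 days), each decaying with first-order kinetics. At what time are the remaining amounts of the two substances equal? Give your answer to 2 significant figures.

1.2 days

Set 19.4·(1/2)^(t/12.8) = 196·(1/2)^(t/0.35).
Taking log₂: log₂(19.4/196) = t·(1/12.8 − 1/0.35).
log₂(0.09898) = -3.3367; 1/12.8 − 1/0.35 = -2.779.
t = -3.3367 / -2.779 ≈ 1.2007 days.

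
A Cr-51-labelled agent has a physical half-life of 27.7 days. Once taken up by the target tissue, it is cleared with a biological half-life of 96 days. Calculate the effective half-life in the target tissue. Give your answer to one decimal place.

1/t_eff = 1/t_phys + 1/t_biol = 1/27.7 + 1/96 = 0.046518 per day.
t_eff = 27.7 × 96 / (27.7 + 96) ≈ 21.497 days.

21.5 days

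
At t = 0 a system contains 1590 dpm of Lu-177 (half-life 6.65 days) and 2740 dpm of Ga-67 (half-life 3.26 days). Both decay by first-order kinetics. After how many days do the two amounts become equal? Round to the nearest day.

5 days

Set 1590·(1/2)^(t/6.65) = 2740·(1/2)^(t/3.26).
Taking log₂: log₂(1590/2740) = t·(1/6.65 − 1/3.26).
log₂(0.58029) = -0.78515; 1/6.65 − 1/3.26 = -0.15637.
t = -0.78515 / -0.15637 ≈ 5.021 days.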